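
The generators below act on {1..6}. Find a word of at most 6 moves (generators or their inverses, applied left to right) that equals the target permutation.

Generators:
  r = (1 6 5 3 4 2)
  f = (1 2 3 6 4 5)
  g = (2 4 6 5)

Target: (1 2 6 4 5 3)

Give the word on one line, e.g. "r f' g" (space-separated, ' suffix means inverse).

  after g': (2 5 6 4)
  after r: (1 6 2 3 4)
  after f': (1 3 6)(4 5)
  after r': (1 5 3)(2 4 6)
  after g: (1 2 6 4 5 3)

g' r f' r' g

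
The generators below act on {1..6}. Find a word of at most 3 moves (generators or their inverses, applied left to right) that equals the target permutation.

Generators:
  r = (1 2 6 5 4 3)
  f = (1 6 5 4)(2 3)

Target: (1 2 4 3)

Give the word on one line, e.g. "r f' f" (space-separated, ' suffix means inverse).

f r'

  after f: (1 6 5 4)(2 3)
  after r': (1 2 4 3)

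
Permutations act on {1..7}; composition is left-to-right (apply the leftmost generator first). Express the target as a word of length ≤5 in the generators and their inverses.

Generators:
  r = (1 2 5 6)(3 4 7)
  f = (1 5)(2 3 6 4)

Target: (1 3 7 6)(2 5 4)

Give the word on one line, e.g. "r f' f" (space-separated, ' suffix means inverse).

r' f f f

  after r': (1 6 5 2)(3 7 4)
  after f: (1 4 6)(2 5 3 7)
  after f: (1 2)(3 7)(5 6)
  after f: (1 3 7 6)(2 5 4)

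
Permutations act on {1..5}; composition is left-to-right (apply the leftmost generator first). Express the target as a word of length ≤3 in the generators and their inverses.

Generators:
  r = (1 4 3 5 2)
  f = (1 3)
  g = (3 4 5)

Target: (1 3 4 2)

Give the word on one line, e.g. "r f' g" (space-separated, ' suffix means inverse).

  after f: (1 3)
  after g: (1 4 5 3)
  after r: (1 3 4 2)

f g r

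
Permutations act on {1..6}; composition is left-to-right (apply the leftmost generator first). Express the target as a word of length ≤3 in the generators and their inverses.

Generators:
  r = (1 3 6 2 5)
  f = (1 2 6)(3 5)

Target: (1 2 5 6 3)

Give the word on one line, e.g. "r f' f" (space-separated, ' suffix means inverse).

  after f: (1 2 6)(3 5)
  after r': (1 6 5)(2 3)
  after f': (1 2 5 6 3)

f r' f'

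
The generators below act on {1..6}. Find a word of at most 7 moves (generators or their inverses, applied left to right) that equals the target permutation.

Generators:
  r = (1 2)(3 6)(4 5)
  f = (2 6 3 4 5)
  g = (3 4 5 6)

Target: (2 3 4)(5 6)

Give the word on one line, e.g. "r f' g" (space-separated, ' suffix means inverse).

f' r g r' f'

  after f': (2 5 4 3 6)
  after r: (1 2 4 6)
  after g: (1 2 5 6)(3 4)
  after r': (2 4 6)(3 5)
  after f': (2 3 4)(5 6)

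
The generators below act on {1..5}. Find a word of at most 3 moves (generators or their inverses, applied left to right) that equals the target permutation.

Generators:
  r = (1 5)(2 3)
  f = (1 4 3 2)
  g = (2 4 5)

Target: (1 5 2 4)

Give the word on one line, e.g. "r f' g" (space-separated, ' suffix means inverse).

r' f'

  after r': (1 5)(2 3)
  after f': (1 5 2 4)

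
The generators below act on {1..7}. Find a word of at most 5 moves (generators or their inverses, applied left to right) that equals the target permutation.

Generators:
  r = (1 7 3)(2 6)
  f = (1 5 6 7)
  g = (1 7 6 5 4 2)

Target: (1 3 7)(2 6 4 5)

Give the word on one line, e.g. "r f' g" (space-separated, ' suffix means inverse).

g r g

  after g: (1 7 6 5 4 2)
  after r: (1 3)(2 7)(4 6 5)
  after g: (1 3 7)(2 6 4 5)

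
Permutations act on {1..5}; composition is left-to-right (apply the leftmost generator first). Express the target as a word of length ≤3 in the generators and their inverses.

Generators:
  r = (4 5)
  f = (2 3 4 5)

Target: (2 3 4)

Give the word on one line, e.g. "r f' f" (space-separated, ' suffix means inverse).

  after r: (4 5)
  after f: (2 3 4)

r f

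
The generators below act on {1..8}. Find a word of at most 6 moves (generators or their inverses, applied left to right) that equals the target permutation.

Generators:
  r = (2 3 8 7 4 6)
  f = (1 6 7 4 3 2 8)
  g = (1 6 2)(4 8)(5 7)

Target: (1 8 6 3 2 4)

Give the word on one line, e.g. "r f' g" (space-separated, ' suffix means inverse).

  after f': (1 8 2 3 4 7 6)
  after r: (1 7 2 8 3 6)
  after r: (1 4 6)(2 7 3)
  after f': (1 7 4)(2 6 8)
  after r': (1 8 6 3 2 4)

f' r r f' r'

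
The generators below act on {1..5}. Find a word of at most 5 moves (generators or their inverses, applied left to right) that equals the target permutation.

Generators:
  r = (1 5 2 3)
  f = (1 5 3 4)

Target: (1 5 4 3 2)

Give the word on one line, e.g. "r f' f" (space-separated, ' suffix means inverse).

  after f': (1 4 3 5)
  after r: (1 4)(2 3)
  after f: (2 4 5 3)
  after f: (1 5 4 3 2)

f' r f f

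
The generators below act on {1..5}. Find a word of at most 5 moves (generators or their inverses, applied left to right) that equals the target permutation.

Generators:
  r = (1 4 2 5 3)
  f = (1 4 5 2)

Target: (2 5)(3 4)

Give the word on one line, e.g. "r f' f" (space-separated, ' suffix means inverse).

r f r' f

  after r: (1 4 2 5 3)
  after f: (1 5 3 4)
  after r': (1 2 4 3)
  after f: (2 5)(3 4)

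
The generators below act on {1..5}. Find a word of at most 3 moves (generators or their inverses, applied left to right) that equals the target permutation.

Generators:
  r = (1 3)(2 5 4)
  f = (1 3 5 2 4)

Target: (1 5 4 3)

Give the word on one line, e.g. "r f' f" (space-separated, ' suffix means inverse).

  after f': (1 4 2 5 3)
  after r: (1 2 4 5)
  after f': (1 5 4 3)

f' r f'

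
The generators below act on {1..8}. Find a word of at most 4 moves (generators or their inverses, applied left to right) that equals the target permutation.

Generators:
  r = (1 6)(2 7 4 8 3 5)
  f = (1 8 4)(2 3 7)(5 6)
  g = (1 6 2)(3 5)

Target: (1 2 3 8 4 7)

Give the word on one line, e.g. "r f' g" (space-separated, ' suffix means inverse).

r' g

  after r': (1 6)(2 5 3 8 4 7)
  after g: (1 2 3 8 4 7)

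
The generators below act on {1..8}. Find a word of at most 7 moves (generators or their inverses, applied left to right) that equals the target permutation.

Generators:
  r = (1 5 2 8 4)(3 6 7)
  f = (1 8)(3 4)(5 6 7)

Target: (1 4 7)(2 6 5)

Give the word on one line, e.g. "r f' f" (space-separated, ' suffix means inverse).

f' r r f' r

  after f': (1 8)(3 4)(5 7 6)
  after r: (1 4 6 2 8 5 3)
  after r: (2 4 7 3 5 6 8)
  after f': (1 8 2 3 7 4 6)
  after r: (1 4 7)(2 6 5)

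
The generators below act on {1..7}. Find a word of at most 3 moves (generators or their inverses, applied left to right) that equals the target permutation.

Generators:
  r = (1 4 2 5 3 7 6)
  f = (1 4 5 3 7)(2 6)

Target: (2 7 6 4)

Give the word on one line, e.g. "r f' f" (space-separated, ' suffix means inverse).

f r'

  after f: (1 4 5 3 7)(2 6)
  after r': (2 7 6 4)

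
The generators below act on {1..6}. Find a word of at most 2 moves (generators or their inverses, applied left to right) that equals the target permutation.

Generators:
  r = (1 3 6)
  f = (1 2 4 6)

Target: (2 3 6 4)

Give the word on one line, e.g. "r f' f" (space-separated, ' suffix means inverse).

  after f': (1 6 4 2)
  after r: (2 3 6 4)

f' r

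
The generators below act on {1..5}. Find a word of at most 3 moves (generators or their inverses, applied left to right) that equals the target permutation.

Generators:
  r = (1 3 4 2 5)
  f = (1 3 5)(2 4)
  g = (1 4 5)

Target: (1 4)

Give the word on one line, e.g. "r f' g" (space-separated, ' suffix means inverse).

g' r' f

  after g': (1 5 4)
  after r': (1 2 4 5 3)
  after f: (1 4)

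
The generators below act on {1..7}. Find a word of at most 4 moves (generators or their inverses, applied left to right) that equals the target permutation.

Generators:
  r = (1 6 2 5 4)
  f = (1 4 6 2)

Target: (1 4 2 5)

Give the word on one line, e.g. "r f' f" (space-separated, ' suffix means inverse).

  after r': (1 4 5 2 6)
  after f': (2 4 5 6)
  after r': (1 4 2 5)

r' f' r'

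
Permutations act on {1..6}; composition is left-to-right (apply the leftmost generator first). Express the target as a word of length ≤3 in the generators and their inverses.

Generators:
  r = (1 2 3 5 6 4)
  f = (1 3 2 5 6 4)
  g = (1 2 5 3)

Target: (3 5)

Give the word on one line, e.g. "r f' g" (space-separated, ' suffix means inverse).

r f' g

  after r: (1 2 3 5 6 4)
  after f': (1 3 2)
  after g: (3 5)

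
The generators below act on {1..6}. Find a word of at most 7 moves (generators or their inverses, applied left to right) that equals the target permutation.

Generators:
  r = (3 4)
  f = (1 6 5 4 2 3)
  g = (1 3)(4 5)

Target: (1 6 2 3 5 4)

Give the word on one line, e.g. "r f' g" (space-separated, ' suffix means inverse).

f' r f' f' r'

  after f': (1 3 2 4 5 6)
  after r: (1 4 5 6)(2 3)
  after f': (1 5)(3 4 6)
  after f': (1 6 2 4)(3 5)
  after r': (1 6 2 3 5 4)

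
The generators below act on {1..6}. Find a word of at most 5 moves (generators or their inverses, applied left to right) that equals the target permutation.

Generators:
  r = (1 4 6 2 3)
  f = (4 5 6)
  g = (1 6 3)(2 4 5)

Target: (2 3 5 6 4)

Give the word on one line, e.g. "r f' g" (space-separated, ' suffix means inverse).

  after f': (4 6 5)
  after r: (1 4 2 3)(5 6)
  after r: (1 6 5 2)(3 4)
  after f: (1 4 3 5 2)
  after r': (2 3 5 6 4)

f' r r f r'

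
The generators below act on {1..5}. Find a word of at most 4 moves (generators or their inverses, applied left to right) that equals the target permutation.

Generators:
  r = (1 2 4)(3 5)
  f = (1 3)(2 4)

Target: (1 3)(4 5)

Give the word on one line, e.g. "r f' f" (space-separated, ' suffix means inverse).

  after r: (1 2 4)(3 5)
  after f': (1 4 3 5)
  after r: (2 4 5)
  after f: (1 3)(4 5)

r f' r f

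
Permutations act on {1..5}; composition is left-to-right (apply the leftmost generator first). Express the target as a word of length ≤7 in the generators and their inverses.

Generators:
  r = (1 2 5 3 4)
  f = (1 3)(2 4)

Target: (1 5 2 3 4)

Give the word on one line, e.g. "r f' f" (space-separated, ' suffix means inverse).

  after f: (1 3)(2 4)
  after r: (1 4 5 3 2)
  after r: (3 5 4)
  after r: (1 2 5)
  after r: (1 5 2 3 4)

f r r r r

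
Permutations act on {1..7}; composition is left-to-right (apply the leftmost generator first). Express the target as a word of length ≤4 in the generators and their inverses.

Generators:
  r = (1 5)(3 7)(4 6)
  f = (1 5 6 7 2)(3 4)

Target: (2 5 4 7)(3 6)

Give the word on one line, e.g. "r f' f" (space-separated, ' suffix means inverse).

f r'

  after f: (1 5 6 7 2)(3 4)
  after r': (2 5 4 7)(3 6)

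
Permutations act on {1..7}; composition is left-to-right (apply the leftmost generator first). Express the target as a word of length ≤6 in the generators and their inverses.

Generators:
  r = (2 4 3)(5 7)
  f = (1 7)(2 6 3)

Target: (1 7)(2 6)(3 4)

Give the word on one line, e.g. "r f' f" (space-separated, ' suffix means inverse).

  after f': (1 7)(2 3 6)
  after r: (1 5 7)(3 6 4)
  after f': (1 5)(2 3)(4 6)
  after f': (1 5 7)(2 6 4)
  after r': (1 7)(2 6)(3 4)

f' r f' f' r'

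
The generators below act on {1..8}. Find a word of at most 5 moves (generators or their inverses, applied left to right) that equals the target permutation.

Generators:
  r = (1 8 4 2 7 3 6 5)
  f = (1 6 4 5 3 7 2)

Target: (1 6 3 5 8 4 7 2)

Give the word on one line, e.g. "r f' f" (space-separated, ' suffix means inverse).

f f f f r

  after f: (1 6 4 5 3 7 2)
  after f: (1 4 3 2 6 5 7)
  after f: (1 5 2 4 7 6 3)
  after f: (1 3 6 7 4 2 5)
  after r: (1 6 3 5 8 4 7 2)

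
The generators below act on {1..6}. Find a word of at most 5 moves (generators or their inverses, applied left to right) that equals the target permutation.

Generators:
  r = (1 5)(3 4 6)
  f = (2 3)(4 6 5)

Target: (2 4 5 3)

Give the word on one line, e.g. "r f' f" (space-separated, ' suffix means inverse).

  after f': (2 3)(4 5 6)
  after r': (1 5 4)(2 6 3)
  after r': (2 4 5 3)

f' r' r'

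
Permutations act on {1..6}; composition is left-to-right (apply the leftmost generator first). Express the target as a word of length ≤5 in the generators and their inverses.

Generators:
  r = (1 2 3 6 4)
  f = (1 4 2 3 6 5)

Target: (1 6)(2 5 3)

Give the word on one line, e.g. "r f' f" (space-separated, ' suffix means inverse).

f' f' f' r

  after f': (1 5 6 3 2 4)
  after f': (1 6 2)(3 4 5)
  after f': (1 3)(2 5)(4 6)
  after r: (1 6)(2 5 3)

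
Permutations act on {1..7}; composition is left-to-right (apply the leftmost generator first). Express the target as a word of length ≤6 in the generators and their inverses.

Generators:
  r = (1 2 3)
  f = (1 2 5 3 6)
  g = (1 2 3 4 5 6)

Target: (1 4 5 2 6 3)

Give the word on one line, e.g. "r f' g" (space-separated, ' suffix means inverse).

g' r' r' g' g'

  after g': (1 6 5 4 3 2)
  after r': (1 6 5 4 2 3)
  after r': (1 6 5 4)
  after g': (1 5 3 2)(4 6)
  after g': (1 4 5 2 6 3)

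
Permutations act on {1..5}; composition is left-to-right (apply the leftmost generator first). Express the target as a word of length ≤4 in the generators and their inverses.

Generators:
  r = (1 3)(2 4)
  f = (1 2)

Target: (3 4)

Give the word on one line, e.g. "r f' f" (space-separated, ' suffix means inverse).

r f r

  after r: (1 3)(2 4)
  after f: (1 3 2 4)
  after r: (3 4)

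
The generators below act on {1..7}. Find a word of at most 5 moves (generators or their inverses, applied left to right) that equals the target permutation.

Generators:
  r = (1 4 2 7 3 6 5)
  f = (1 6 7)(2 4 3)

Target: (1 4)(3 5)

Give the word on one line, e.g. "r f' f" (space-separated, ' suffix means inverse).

  after r: (1 4 2 7 3 6 5)
  after r: (1 2 3 5 4 7 6)
  after f': (1 3 5 2 4 6 7)
  after f': (1 4)(3 5)

r r f' f'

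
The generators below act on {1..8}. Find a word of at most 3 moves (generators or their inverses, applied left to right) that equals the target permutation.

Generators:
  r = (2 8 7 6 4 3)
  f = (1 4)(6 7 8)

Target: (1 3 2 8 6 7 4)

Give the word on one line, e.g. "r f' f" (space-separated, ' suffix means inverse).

  after f': (1 4)(6 8 7)
  after r: (1 3 2 8 6 7 4)

f' r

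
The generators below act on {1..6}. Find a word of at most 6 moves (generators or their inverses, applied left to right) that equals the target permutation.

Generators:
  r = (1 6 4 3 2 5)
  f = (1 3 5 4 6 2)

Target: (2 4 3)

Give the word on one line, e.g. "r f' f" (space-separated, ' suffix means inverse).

  after r': (1 5 2 3 4 6)
  after r': (1 2 4)(3 6 5)
  after r': (1 3)(2 6)(4 5)
  after f': (2 4 3)

r' r' r' f'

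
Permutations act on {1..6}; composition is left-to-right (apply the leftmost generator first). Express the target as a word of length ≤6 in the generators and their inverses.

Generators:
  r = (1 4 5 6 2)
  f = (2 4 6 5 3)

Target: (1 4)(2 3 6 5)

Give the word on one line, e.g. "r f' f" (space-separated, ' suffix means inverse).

  after f': (2 3 5 6 4)
  after r': (1 2 3 4 6)
  after r': (1 6 2 3)(4 5)
  after r': (1 5)(2 3)
  after r': (1 4)(2 3 6 5)

f' r' r' r' r'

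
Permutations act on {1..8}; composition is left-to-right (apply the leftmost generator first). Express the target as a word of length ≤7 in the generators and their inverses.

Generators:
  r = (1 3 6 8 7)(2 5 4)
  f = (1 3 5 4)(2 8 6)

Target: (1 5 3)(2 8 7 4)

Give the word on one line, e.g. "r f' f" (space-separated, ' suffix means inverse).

r r f r' r'

  after r: (1 3 6 8 7)(2 5 4)
  after r: (1 6 7 3 8)(2 4 5)
  after f: (1 2)(3 6 7 5 8)
  after r': (1 4 5 6 8)(2 7)
  after r': (1 5 3)(2 8 7 4)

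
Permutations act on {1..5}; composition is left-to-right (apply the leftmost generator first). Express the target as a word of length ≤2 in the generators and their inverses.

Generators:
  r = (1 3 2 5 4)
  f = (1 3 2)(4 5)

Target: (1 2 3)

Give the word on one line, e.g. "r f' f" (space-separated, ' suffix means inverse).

  after f: (1 3 2)(4 5)
  after f: (1 2 3)

f f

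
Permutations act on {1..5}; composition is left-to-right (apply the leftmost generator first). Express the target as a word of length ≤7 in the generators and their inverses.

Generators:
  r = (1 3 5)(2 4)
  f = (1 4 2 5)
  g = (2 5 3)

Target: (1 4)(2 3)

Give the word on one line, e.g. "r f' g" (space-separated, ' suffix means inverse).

f' f' g r f

  after f': (1 5 2 4)
  after f': (1 2)(4 5)
  after g: (1 5 4 3 2)
  after r: (2 3 4 5)
  after f: (1 4)(2 3)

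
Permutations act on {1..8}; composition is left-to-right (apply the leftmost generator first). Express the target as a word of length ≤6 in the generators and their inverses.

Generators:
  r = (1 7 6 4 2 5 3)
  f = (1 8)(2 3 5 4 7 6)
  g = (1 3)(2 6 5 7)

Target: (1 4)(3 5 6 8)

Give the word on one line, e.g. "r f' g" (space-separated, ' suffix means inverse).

  after g: (1 3)(2 6 5 7)
  after r: (2 4)(3 7 5 6)
  after r: (1 7 3 6)(4 5)
  after f': (1 4 3 7 2 6 8)
  after g': (1 4)(3 5 6 8)

g r r f' g'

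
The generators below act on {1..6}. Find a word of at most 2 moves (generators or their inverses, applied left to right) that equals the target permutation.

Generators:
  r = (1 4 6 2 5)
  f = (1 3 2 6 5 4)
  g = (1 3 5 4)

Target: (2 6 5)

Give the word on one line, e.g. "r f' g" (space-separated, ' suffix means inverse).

g' f

  after g': (1 4 5 3)
  after f: (2 6 5)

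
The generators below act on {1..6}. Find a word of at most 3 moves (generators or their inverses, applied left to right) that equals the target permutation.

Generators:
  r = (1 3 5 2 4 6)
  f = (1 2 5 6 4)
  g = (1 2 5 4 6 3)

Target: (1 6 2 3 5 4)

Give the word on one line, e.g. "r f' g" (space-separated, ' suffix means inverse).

f' r

  after f': (1 4 6 5 2)
  after r: (1 6 2 3 5 4)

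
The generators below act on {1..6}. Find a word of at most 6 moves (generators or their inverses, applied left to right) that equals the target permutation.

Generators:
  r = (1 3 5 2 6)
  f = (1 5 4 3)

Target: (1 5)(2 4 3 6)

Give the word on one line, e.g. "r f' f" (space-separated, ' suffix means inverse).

  after r: (1 3 5 2 6)
  after r: (1 5 6 3 2)
  after f: (1 4 3 2 5 6)
  after f: (1 3 2 4)(5 6)
  after r: (1 5)(2 4 3 6)

r r f f r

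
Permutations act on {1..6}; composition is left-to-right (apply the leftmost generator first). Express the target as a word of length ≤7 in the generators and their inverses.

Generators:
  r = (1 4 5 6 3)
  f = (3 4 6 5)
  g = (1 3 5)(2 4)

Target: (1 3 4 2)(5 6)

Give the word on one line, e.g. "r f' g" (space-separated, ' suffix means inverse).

  after g': (1 5 3)(2 4)
  after f: (1 3)(2 6 5 4)
  after f: (1 4 2 5 6 3)
  after f: (1 6 4 2 3)
  after r: (1 3 4 2)(5 6)

g' f f f r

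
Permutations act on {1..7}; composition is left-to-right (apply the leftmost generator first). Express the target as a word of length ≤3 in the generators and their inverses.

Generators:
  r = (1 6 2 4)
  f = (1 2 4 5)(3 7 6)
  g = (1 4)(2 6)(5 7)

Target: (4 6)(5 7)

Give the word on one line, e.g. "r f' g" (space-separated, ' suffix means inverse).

r' g

  after r': (1 4 2 6)
  after g: (4 6)(5 7)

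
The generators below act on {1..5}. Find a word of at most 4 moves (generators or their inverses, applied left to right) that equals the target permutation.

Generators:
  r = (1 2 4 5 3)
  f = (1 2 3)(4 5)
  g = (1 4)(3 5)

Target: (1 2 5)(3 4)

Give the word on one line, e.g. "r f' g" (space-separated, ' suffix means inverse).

f g'

  after f: (1 2 3)(4 5)
  after g': (1 2 5)(3 4)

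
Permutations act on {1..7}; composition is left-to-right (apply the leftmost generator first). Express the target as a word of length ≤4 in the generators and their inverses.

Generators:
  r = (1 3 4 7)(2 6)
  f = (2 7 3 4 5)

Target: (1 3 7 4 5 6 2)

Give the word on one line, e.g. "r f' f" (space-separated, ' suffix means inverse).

  after f: (2 7 3 4 5)
  after r: (1 3 7 4 5 6 2)

f r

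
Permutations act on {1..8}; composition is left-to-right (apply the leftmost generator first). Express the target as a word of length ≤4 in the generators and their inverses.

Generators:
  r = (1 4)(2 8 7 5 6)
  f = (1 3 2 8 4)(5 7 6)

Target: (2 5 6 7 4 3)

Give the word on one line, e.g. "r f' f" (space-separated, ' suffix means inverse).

  after r': (1 4)(2 6 5 7 8)
  after f: (2 5 6 7 4 3)

r' f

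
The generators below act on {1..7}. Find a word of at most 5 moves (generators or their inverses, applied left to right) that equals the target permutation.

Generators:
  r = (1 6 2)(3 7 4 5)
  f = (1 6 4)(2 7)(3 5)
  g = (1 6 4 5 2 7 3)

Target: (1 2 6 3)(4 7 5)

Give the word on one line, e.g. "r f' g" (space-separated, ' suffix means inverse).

  after r: (1 6 2)(3 7 4 5)
  after f': (2 4 3)(6 7)
  after g': (1 3 5 4 7)(2 6)
  after g': (1 7 3 4 2)(5 6)
  after f: (1 2 6 3)(4 7 5)

r f' g' g' f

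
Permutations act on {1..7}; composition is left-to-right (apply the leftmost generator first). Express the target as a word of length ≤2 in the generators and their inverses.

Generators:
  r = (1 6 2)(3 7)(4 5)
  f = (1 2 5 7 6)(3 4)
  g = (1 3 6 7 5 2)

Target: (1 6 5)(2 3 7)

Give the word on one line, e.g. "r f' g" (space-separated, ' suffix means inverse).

g g

  after g: (1 3 6 7 5 2)
  after g: (1 6 5)(2 3 7)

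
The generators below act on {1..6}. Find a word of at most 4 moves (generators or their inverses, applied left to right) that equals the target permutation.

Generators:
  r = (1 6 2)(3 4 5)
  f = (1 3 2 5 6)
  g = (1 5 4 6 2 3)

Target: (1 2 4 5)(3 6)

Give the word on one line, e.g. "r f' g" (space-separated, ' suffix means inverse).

f' r

  after f': (1 6 5 2 3)
  after r: (1 2 4 5)(3 6)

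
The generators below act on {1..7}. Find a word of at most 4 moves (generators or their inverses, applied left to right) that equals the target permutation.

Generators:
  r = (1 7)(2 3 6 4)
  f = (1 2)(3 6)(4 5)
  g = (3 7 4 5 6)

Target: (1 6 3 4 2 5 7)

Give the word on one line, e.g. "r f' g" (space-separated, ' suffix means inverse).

  after r: (1 7)(2 3 6 4)
  after g': (1 3 5 4 2 6 7)
  after g': (1 6 3 4 2 5 7)

r g' g'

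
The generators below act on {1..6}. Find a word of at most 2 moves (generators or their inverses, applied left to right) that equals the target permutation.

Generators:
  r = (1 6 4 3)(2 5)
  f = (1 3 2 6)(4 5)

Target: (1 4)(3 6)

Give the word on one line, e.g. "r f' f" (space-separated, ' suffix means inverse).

r' r'

  after r': (1 3 4 6)(2 5)
  after r': (1 4)(3 6)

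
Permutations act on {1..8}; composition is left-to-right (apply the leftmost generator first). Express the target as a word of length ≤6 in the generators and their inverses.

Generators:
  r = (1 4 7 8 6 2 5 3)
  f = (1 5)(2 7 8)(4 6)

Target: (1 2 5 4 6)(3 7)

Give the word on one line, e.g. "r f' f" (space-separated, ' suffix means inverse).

  after f: (1 5)(2 7 8)(4 6)
  after r': (1 2 4 8 6)(3 5)
  after f': (1 8 4 7 2 6 5 3)
  after r: (1 6 3 4 8 7 5)
  after r: (1 2 5 4 6)(3 7)

f r' f' r r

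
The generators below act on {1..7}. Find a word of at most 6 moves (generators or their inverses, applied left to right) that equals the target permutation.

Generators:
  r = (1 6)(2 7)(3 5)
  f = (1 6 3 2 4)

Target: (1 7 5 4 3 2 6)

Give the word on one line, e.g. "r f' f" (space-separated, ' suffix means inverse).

  after f': (1 4 2 3 6)
  after r': (1 4 7 2 5 3)
  after f': (1 2 5 6)(3 4 7)
  after r: (1 7 5)(2 3 4)
  after f': (1 7 5 4 3 2 6)

f' r' f' r f'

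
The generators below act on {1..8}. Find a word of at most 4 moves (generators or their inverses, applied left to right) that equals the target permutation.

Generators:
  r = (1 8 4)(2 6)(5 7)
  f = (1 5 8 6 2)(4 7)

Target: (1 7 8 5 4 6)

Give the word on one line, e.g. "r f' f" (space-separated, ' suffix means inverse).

r' f

  after r': (1 4 8)(2 6)(5 7)
  after f: (1 7 8 5 4 6)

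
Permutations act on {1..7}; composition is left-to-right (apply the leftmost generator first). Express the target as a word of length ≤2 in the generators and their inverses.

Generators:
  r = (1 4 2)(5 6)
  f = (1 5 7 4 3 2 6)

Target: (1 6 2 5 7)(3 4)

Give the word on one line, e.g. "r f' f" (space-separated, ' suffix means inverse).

  after f: (1 5 7 4 3 2 6)
  after r': (1 6 2 5 7)(3 4)

f r'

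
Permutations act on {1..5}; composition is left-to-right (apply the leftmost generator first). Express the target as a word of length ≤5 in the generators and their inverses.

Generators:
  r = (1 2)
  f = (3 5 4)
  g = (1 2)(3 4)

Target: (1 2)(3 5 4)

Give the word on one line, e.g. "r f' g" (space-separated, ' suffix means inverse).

  after r: (1 2)
  after f': (1 2)(3 4 5)
  after f': (1 2)(3 5 4)

r f' f'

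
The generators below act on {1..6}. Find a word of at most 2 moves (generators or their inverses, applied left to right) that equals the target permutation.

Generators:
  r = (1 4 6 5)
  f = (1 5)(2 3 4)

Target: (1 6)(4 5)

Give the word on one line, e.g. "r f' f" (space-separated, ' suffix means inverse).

  after r': (1 5 6 4)
  after r': (1 6)(4 5)

r' r'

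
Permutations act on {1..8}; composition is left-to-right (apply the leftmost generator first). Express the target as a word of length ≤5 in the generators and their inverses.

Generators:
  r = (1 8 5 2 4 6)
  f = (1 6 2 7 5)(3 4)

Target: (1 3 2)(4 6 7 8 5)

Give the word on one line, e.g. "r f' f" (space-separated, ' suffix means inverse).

r' r' f r'

  after r': (1 6 4 2 5 8)
  after r': (1 4 5)(2 8 6)
  after f: (1 3 4)(2 8)(5 6 7)
  after r': (1 3 2)(4 6 7 8 5)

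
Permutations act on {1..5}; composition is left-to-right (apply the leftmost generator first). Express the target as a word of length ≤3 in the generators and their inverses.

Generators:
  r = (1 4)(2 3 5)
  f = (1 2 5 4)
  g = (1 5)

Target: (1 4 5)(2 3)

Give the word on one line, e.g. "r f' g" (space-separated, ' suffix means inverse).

r' r' f'

  after r': (1 4)(2 5 3)
  after r': (2 3 5)
  after f': (1 4 5)(2 3)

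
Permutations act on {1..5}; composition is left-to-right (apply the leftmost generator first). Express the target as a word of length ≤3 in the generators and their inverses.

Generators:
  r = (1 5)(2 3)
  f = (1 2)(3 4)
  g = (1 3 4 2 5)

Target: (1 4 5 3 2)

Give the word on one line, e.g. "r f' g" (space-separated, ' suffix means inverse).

f r' g

  after f: (1 2)(3 4)
  after r': (1 3 4 2 5)
  after g: (1 4 5 3 2)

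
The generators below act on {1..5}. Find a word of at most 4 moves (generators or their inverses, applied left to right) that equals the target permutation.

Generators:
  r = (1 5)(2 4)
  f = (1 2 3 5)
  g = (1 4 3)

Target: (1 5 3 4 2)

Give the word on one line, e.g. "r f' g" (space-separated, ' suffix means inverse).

  after r': (1 5)(2 4)
  after g': (1 5 3 4 2)

r' g'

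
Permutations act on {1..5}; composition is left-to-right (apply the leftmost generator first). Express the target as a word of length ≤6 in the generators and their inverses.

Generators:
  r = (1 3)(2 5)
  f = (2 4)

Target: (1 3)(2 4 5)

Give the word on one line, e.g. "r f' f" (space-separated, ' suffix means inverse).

f' r f' f'

  after f': (2 4)
  after r: (1 3)(2 4 5)
  after f': (1 3)(4 5)
  after f': (1 3)(2 4 5)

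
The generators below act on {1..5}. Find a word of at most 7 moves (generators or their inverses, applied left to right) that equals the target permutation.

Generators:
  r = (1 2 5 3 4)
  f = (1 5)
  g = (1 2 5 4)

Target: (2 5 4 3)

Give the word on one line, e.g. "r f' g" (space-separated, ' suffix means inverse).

  after f': (1 5)
  after r: (1 3 4)(2 5)
  after f': (1 3 4 5 2)
  after r: (1 4 3)
  after g: (2 5 4 3)

f' r f' r g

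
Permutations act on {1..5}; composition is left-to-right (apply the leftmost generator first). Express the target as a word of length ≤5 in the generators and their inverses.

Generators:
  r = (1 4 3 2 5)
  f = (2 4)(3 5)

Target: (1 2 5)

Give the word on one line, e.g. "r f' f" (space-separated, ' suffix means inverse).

f' r' r'

  after f': (2 4)(3 5)
  after r': (1 5 4 3 2)
  after r': (1 2 5)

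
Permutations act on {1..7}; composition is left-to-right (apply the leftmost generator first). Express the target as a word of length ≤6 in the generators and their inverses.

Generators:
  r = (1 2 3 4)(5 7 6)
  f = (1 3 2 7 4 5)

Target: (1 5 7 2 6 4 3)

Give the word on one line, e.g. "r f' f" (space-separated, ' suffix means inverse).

r' f' r r

  after r': (1 4 3 2)(5 6 7)
  after f': (1 7 4)(2 5 6)
  after r: (1 6 3 4 2 7)
  after r: (1 5 7 2 6 4 3)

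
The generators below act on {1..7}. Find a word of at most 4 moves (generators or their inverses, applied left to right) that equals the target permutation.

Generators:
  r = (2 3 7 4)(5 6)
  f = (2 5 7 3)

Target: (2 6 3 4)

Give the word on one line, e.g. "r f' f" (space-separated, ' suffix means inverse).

  after f: (2 5 7 3)
  after r': (2 6 5 3 4 7)
  after f': (2 6)(3 4 5 7)
  after f': (2 6 3 4)

f r' f' f'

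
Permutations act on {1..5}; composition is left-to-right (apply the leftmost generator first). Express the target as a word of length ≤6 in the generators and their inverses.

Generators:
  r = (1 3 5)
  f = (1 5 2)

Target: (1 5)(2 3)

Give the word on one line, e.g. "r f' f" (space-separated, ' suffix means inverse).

  after f': (1 2 5)
  after r: (1 2)(3 5)
  after f: (2 5 3)
  after r: (1 3 2)
  after r: (1 5)(2 3)

f' r f r r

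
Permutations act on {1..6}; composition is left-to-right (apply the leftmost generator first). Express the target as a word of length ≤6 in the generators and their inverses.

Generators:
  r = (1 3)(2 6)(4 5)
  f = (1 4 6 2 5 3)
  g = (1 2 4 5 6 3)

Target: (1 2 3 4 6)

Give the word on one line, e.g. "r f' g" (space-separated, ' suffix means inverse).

  after f: (1 4 6 2 5 3)
  after g': (1 2 4 5 6)
  after f': (1 6 3 5 4 2)
  after r': (1 2 3 4 6)

f g' f' r'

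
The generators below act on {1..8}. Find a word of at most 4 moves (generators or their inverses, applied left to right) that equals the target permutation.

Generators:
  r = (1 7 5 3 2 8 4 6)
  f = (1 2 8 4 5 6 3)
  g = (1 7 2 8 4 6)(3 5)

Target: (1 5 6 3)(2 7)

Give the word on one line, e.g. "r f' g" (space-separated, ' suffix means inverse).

  after f': (1 3 6 5 4 8 2)
  after g: (1 5 6 3)(2 7)

f' g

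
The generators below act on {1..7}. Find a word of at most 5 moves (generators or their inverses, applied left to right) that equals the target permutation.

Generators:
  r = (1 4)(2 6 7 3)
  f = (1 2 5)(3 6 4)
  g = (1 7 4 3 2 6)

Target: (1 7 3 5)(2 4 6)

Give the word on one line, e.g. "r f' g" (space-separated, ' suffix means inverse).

  after g: (1 7 4 3 2 6)
  after f': (1 7 6 5 2 3)
  after f': (1 7 3 5)(2 4 6)

g f' f'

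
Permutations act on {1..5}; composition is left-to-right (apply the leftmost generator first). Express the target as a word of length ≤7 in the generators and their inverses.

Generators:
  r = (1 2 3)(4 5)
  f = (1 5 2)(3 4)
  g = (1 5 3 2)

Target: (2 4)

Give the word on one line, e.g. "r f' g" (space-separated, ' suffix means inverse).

r f' g g g

  after r: (1 2 3)(4 5)
  after f': (1 5 3 2 4)
  after g: (1 3)(2 4 5)
  after g: (1 2 4 3 5)
  after g: (2 4)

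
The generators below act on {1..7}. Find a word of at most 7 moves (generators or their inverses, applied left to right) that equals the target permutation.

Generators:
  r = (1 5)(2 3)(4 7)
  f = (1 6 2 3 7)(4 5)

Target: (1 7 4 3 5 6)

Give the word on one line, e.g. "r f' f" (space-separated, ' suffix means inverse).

  after f': (1 7 3 2 6)(4 5)
  after r': (1 4)(2 6 5 7)
  after f: (1 5)(3 7)(4 6)
  after f: (1 4 2 3)(5 6)
  after r: (1 7 4 3 5 6)

f' r' f f r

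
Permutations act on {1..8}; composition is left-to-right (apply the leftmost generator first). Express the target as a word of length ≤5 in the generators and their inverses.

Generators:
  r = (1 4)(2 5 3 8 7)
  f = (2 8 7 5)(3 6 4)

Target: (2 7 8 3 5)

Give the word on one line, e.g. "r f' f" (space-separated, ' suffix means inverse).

r r r r

  after r: (1 4)(2 5 3 8 7)
  after r: (2 3 7 5 8)
  after r: (1 4)(2 8 5 7 3)
  after r: (2 7 8 3 5)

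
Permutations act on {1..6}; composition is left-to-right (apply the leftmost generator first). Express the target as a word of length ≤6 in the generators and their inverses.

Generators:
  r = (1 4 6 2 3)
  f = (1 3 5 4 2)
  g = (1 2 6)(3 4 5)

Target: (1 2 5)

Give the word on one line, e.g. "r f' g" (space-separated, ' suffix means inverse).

  after g: (1 2 6)(3 4 5)
  after f': (1 4 3 5)(2 6)
  after r': (2 4)(3 5)
  after f': (1 2 5)

g f' r' f'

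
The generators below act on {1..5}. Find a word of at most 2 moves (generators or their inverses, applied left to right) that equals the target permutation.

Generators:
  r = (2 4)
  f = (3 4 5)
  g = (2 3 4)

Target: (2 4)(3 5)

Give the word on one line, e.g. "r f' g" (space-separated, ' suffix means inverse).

f' g'

  after f': (3 5 4)
  after g': (2 4)(3 5)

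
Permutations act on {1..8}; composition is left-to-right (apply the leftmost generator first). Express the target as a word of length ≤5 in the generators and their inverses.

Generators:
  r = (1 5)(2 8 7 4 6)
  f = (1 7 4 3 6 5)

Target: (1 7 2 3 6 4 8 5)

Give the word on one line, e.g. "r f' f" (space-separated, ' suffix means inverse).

r' r' f

  after r': (1 5)(2 6 4 7 8)
  after r': (2 4 8 6 7)
  after f: (1 7 2 3 6 4 8 5)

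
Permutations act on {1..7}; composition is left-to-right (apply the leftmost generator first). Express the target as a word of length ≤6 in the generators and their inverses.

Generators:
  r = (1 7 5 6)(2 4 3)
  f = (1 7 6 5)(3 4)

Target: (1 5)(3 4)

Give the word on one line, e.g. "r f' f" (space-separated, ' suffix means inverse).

f' r' f' r' f

  after f': (1 5 6 7)(3 4)
  after r': (1 7 6)(2 3)
  after f': (2 4 3)(5 6)
  after r': (1 6 7)
  after f: (1 5)(3 4)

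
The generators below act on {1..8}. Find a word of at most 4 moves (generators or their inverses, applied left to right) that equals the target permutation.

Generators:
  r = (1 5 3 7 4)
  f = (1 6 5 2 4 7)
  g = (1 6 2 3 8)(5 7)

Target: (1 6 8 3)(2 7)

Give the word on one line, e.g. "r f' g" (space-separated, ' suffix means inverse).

  after r': (1 4 7 3 5)
  after f': (1 2 5 7 3 6)
  after g': (1 6 8 3)(2 7)

r' f' g'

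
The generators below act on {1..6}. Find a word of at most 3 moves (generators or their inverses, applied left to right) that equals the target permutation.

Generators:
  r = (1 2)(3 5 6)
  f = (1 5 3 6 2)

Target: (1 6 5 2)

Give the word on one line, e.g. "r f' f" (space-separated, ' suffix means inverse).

f r' f

  after f: (1 5 3 6 2)
  after r': (1 3 5 6)
  after f: (1 6 5 2)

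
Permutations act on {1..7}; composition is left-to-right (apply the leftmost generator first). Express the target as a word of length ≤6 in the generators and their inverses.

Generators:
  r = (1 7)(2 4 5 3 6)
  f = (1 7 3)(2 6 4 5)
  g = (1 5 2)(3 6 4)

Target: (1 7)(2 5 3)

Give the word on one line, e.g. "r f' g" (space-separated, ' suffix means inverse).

g' r' r' f'

  after g': (1 2 5)(3 4 6)
  after r': (1 6 5 7)(2 4 3)
  after r': (1 3 6 4 5)
  after f': (1 7)(2 5 3)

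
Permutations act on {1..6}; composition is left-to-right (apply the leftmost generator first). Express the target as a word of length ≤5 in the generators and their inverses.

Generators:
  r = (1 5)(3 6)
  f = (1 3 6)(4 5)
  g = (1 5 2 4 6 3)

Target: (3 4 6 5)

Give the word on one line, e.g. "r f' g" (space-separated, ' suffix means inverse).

g r' g' r' f

  after g: (1 5 2 4 6 3)
  after r': (2 4 3 5)
  after g': (1 3)(4 6)
  after r': (1 6 4 3 5)
  after f: (3 4 6 5)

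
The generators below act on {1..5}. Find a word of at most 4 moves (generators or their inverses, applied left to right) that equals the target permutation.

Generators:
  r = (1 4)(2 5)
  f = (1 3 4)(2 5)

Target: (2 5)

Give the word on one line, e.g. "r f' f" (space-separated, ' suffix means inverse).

  after f': (1 4 3)(2 5)
  after f': (1 3 4)
  after f': (2 5)

f' f' f'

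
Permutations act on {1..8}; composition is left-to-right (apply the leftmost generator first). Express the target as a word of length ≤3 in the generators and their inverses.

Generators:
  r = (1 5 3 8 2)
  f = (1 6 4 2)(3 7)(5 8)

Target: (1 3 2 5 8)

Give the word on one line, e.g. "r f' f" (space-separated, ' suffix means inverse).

r' r' r'

  after r': (1 2 8 3 5)
  after r': (1 8 5 2 3)
  after r': (1 3 2 5 8)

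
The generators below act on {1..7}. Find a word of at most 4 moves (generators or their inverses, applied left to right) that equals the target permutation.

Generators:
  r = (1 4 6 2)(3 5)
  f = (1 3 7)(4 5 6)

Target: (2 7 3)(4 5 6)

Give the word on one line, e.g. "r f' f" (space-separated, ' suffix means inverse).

r f' r' r'

  after r: (1 4 6 2)(3 5)
  after f': (1 6 2 7 3 4 5)
  after r': (1 4 3)(2 7 5)
  after r': (2 7 3)(4 5 6)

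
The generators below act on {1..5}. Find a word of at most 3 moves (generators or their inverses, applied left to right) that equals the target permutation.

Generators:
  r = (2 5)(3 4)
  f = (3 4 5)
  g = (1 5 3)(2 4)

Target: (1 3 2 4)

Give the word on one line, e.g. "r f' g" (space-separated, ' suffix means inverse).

r g f

  after r: (2 5)(3 4)
  after g: (1 5 4)(2 3)
  after f: (1 3 2 4)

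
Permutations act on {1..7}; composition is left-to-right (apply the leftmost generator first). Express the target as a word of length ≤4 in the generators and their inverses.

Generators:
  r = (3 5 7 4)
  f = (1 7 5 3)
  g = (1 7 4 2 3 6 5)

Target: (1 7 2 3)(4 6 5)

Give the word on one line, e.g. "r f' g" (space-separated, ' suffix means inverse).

r g

  after r: (3 5 7 4)
  after g: (1 7 2 3)(4 6 5)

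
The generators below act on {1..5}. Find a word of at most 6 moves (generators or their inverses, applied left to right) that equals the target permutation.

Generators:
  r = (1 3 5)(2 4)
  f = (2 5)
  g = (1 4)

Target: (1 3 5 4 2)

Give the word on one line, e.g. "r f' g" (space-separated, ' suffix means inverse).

r f' g f'

  after r: (1 3 5)(2 4)
  after f': (1 3 2 4 5)
  after g: (1 3 2)(4 5)
  after f': (1 3 5 4 2)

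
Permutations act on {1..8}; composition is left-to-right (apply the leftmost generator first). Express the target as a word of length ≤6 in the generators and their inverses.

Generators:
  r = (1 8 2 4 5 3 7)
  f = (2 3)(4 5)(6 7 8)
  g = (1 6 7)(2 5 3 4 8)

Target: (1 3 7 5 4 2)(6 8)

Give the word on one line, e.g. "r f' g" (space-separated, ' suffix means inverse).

f g' f' g r'

  after f: (2 3)(4 5)(6 7 8)
  after g': (1 7 4 2 5 3 8)
  after f': (1 6 8)(2 4 3 7 5)
  after g: (1 7 3)(2 8 6)
  after r': (1 3 7 5 4 2)(6 8)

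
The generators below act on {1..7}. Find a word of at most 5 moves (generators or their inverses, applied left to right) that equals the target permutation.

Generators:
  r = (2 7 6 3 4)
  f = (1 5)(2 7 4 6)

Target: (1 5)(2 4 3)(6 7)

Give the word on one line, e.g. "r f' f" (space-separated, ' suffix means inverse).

f' r r

  after f': (1 5)(2 6 4 7)
  after r: (1 5)(2 3 4 6)
  after r: (1 5)(2 4 3)(6 7)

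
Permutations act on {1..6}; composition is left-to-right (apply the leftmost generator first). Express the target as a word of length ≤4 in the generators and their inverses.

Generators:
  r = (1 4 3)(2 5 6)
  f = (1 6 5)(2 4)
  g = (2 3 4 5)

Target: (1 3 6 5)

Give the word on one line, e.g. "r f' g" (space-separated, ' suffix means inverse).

  after g: (2 3 4 5)
  after g: (2 4)(3 5)
  after g: (2 5 4 3)
  after r': (1 3 6 5)

g g g r'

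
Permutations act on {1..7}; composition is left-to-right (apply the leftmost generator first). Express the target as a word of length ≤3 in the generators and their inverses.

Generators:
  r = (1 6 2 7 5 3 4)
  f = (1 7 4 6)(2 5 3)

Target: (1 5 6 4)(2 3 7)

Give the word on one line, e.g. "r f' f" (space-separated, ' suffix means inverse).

r r f

  after r: (1 6 2 7 5 3 4)
  after r: (1 2 5 4 6 7 3)
  after f: (1 5 6 4)(2 3 7)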